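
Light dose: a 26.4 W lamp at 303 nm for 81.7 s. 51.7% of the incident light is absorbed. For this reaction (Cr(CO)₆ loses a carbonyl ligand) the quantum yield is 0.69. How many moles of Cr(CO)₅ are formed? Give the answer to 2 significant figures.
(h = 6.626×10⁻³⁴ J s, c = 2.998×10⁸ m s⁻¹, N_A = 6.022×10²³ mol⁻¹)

0.0019 mol

Photon energy at 303 nm: hc/λ = (6.626×10⁻³⁴)(2.998×10⁸)/(303×10⁻⁹) = 6.556×10⁻¹⁹ J.
Energy delivered: (26.4 W)(81.7 s) = 2157 J.
Photons incident: 2157 / 6.556×10⁻¹⁹ = 3.290×10²¹, i.e. 3.290×10²¹/6.022×10²³ = 0.005463 mol.
Photons absorbed: 0.517 × 0.005463 = 0.002824 mol.
Product: Φ × n_abs = 0.69 × 0.002824 = 0.001949 mol.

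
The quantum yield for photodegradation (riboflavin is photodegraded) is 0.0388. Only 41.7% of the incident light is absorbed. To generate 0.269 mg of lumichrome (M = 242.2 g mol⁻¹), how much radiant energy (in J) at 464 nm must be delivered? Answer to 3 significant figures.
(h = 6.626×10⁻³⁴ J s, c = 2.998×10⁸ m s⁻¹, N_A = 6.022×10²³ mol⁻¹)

17.7 J

Product: 0.269 mg / 242.2 g mol⁻¹ = 1.111×10⁻⁶ mol.
Photons that must be absorbed: 1.111×10⁻⁶ / 0.0388 = 2.863×10⁻⁵ mol.
Incident photons needed: 2.863×10⁻⁵ / 0.417 = 6.866×10⁻⁵ mol.
Photon energy: hc/λ = 4.281×10⁻¹⁹ J; per mole, 2.578×10⁵ J mol⁻¹.
Energy required: 6.866×10⁻⁵ × 2.578×10⁵ = 17.7 J.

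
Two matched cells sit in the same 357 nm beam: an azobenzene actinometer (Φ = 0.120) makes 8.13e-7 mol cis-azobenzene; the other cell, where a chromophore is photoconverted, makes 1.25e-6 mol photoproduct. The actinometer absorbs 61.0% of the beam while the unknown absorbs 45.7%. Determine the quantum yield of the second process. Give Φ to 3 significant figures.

Φ = 0.246

Photons absorbed by the actinometer: 8.13e-7 / 0.120 = 6.775e-6 mol.
Incident flux: 6.775e-6 / 0.610 = 1.111e-5 einstein.
Absorbed by unknown: 0.457 × 1.111e-5 = 5.077e-6 mol.
Φ(unknown) = 1.25e-6 / 5.077e-6 = 0.246.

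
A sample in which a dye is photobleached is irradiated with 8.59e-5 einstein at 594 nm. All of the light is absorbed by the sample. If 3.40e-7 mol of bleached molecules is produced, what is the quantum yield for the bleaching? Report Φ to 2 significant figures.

Φ = 3.40e-7 mol / 8.59e-5 mol photons = 0.0040.

Φ = 0.0040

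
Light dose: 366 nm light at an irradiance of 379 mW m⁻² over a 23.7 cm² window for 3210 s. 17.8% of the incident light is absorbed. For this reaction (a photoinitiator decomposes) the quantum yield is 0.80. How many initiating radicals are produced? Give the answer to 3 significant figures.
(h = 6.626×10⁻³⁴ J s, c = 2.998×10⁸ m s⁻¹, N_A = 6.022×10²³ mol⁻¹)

Photon energy at 366 nm: hc/λ = (6.626×10⁻³⁴)(2.998×10⁸)/(366×10⁻⁹) = 5.428×10⁻¹⁹ J.
Energy delivered: (379 mW m⁻²)(23.7×10⁻⁴ m²)(3210 s) = 2.883 J.
Photons incident: 2.883 / 5.428×10⁻¹⁹ = 5.311×10¹⁸, i.e. 5.311×10¹⁸/6.022×10²³ = 8.819×10⁻⁶ mol.
Photons absorbed: 0.178 × 8.819×10⁻⁶ = 1.570×10⁻⁶ mol.
Product: Φ × n_abs = 0.80 × 1.570×10⁻⁶ = 1.256×10⁻⁶ mol.
As a count: 1.256×10⁻⁶ × 6.022×10²³ = 7.56×10¹⁷.

7.56×10¹⁷ initiating radicals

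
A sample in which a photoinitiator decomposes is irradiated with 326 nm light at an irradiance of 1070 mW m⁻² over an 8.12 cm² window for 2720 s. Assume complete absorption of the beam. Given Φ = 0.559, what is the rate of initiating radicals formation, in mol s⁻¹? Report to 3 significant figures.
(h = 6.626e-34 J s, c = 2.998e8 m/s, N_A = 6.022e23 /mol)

Photon energy at 326 nm: hc/λ = (6.626e-34)(2.998e8)/(326e-9) = 6.093e-19 J.
Energy delivered: (1070 mW m⁻²)(8.12e-4 m²)(2720 s) = 2.363 J.
Photons incident: 2.363 / 6.093e-19 = 3.878e18, i.e. 3.878e18/6.022e23 = 6.440e-6 mol.
Product formed: 0.559 × 6.440e-6 = 3.600e-6 mol.
Rate: 3.600e-6 / 2720 s = 1.32e-9 mol s⁻¹.

1.32e-9 mol s⁻¹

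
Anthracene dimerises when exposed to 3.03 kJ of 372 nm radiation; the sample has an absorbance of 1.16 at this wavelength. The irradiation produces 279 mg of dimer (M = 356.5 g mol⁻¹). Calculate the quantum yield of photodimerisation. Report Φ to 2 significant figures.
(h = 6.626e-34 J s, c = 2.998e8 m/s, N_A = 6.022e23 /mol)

Φ = 0.089

Product: 279 mg / 356.5 g mol⁻¹ = 7.826e-4 mol.
Photon energy at 372 nm: hc/λ = (6.626e-34)(2.998e8)/(372e-9) = 5.340e-19 J.
Incident energy: 3.03 kJ = 3030 J.
Photons incident: 3030 / 5.340e-19 = 5.674e21, i.e. 5.674e21/6.022e23 = 0.009422 mol.
Fraction absorbed: 1 − 10^(−1.16) = 0.9308.
Photons absorbed: 0.9308 × 0.009422 = 0.008770 mol.
Φ = 7.826e-4 mol / 0.008770 mol photons = 0.089.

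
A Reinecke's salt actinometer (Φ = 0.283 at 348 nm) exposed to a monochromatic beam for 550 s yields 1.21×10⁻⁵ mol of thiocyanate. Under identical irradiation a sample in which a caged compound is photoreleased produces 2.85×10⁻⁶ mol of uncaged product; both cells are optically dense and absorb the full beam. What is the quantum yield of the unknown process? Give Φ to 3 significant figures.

Φ = 0.0667

Photons absorbed by the actinometer: 1.21×10⁻⁵ / 0.283 = 4.276×10⁻⁵ mol.
Φ(unknown) = 2.85×10⁻⁶ / 4.276×10⁻⁵ = 0.0667.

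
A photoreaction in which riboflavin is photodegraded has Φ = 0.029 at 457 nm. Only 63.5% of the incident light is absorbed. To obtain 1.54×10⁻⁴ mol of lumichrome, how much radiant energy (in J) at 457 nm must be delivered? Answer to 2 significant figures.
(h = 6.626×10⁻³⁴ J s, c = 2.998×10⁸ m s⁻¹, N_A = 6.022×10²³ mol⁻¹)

Photons that must be absorbed: 1.54×10⁻⁴ / 0.029 = 0.005310 mol.
Incident photons needed: 0.005310 / 0.635 = 0.008362 mol.
Photon energy: hc/λ = 4.347×10⁻¹⁹ J; per mole, 2.618×10⁵ J mol⁻¹.
Energy required: 0.008362 × 2.618×10⁵ = 2200 J.

2200 J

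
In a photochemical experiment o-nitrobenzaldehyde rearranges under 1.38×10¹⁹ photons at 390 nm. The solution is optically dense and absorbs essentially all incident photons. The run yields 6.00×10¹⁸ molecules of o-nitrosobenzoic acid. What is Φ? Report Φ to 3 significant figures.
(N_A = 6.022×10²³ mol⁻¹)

Φ = 0.435

Product: 6.00×10¹⁸ / 6.022×10²³ = 9.963×10⁻⁶ mol.
Moles of photons: 1.38×10¹⁹ / 6.022×10²³ = 2.292×10⁻⁵ mol.
Φ = 9.963×10⁻⁶ mol / 2.292×10⁻⁵ mol photons = 0.435.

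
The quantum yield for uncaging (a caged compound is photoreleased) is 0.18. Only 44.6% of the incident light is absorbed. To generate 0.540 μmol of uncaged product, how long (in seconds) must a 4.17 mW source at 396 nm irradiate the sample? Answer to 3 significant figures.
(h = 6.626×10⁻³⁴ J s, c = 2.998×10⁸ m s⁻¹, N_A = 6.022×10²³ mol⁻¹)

Product: 0.540 μmol = 5.40×10⁻⁷ mol.
Photons that must be absorbed: 5.40×10⁻⁷ / 0.18 = 3.000×10⁻⁶ mol.
Incident photons needed: 3.000×10⁻⁶ / 0.446 = 6.726×10⁻⁶ mol.
Photon energy: hc/λ = 5.016×10⁻¹⁹ J; per mole, 3.021×10⁵ J mol⁻¹.
Energy required: 6.726×10⁻⁶ × 3.021×10⁵ = 2.032 J.
Time: 2.032 J / 0.00417 W = 487 s.

t ≈ 487 s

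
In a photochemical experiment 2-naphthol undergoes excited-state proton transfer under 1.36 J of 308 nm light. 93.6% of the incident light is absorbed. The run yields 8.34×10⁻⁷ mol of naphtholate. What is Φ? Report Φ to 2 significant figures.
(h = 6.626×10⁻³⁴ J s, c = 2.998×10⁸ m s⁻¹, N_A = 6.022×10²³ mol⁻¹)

Φ = 0.25

Photon energy at 308 nm: hc/λ = (6.626×10⁻³⁴)(2.998×10⁸)/(308×10⁻⁹) = 6.450×10⁻¹⁹ J.
Photons incident: 1.36 / 6.450×10⁻¹⁹ = 2.109×10¹⁸, i.e. 2.109×10¹⁸/6.022×10²³ = 3.502×10⁻⁶ mol.
Photons absorbed: 0.936 × 3.502×10⁻⁶ = 3.278×10⁻⁶ mol.
Φ = 8.34×10⁻⁷ mol / 3.278×10⁻⁶ mol photons = 0.25.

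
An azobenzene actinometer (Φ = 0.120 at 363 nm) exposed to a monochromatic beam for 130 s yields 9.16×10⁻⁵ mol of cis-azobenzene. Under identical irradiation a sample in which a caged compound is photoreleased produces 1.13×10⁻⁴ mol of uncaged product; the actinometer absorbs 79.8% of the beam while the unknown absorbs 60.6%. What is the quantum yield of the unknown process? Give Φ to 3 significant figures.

Photons absorbed by the actinometer: 9.16×10⁻⁵ / 0.120 = 7.633×10⁻⁴ mol.
Incident flux: 7.633×10⁻⁴ / 0.798 = 9.565×10⁻⁴ einstein.
Absorbed by unknown: 0.606 × 9.565×10⁻⁴ = 5.796×10⁻⁴ mol.
Φ(unknown) = 1.13×10⁻⁴ / 5.796×10⁻⁴ = 0.195.

Φ = 0.195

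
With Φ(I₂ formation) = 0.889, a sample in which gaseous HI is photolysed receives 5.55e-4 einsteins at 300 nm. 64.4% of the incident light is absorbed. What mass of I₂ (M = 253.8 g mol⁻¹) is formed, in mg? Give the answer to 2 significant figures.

Photons absorbed: 0.644 × 5.55e-4 = 3.574e-4 mol.
Product: Φ × n_abs = 0.889 × 3.574e-4 = 3.177e-4 mol.
Mass: 3.177e-4 × 253.8 = 0.08063 g = 81 mg.

81 mg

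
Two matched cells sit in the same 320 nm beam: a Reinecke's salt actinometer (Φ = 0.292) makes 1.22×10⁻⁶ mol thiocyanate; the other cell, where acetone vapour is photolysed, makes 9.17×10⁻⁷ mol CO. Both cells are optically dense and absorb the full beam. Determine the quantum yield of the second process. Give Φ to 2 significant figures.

Photons absorbed by the actinometer: 1.22×10⁻⁶ / 0.292 = 4.178×10⁻⁶ mol.
Φ(unknown) = 9.17×10⁻⁷ / 4.178×10⁻⁶ = 0.22.

Φ = 0.22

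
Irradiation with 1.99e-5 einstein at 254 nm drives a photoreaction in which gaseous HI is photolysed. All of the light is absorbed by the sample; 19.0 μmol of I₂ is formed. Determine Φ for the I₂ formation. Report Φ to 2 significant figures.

Product: 19.0 μmol = 1.90e-5 mol.
Φ = 1.90e-5 mol / 1.99e-5 mol photons = 0.95.

Φ = 0.95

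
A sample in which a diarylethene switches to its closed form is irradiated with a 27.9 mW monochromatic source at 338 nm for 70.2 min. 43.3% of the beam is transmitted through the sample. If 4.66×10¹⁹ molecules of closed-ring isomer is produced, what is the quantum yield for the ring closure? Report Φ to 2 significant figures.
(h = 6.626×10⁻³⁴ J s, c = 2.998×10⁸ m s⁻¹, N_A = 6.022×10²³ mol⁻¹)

Product: 4.66×10¹⁹ / 6.022×10²³ = 7.738×10⁻⁵ mol.
Photon energy at 338 nm: hc/λ = (6.626×10⁻³⁴)(2.998×10⁸)/(338×10⁻⁹) = 5.877×10⁻¹⁹ J.
Energy delivered: (27.9 mW)(4212 s) = 117.5 J.
Photons incident: 117.5 / 5.877×10⁻¹⁹ = 1.999×10²⁰, i.e. 1.999×10²⁰/6.022×10²³ = 3.319×10⁻⁴ mol.
Fraction absorbed: 1 − 43.3/100 = 0.5670.
Photons absorbed: 0.5670 × 3.319×10⁻⁴ = 1.882×10⁻⁴ mol.
Φ = 7.738×10⁻⁵ mol / 1.882×10⁻⁴ mol photons = 0.41.

Φ = 0.41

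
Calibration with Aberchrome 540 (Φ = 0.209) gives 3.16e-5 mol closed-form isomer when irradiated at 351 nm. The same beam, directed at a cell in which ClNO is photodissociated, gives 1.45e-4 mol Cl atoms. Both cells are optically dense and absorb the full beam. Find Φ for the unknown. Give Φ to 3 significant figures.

Photons absorbed by the actinometer: 3.16e-5 / 0.209 = 1.512e-4 mol.
Φ(unknown) = 1.45e-4 / 1.512e-4 = 0.959.

Φ = 0.959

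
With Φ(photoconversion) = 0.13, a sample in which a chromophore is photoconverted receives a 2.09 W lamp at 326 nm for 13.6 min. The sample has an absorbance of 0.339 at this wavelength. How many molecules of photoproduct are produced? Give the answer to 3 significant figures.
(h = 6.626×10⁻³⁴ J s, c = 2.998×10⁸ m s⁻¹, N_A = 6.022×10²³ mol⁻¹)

1.97×10²⁰ molecules

Photon energy at 326 nm: hc/λ = (6.626×10⁻³⁴)(2.998×10⁸)/(326×10⁻⁹) = 6.093×10⁻¹⁹ J.
Energy delivered: (2.09 W)(816 s) = 1705 J.
Photons incident: 1705 / 6.093×10⁻¹⁹ = 2.798×10²¹, i.e. 2.798×10²¹/6.022×10²³ = 0.004646 mol.
Fraction absorbed: 1 − 10^(−0.339) = 0.5419.
Photons absorbed: 0.5419 × 0.004646 = 0.002518 mol.
Product: Φ × n_abs = 0.13 × 0.002518 = 3.273×10⁻⁴ mol.
As a count: 3.273×10⁻⁴ × 6.022×10²³ = 1.97×10²⁰.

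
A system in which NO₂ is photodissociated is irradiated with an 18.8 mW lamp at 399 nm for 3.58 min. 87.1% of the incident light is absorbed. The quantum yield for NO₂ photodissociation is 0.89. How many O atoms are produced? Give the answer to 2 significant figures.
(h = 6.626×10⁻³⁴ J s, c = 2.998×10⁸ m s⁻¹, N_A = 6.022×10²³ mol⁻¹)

6.3×10¹⁸ atoms

Photon energy at 399 nm: hc/λ = (6.626×10⁻³⁴)(2.998×10⁸)/(399×10⁻⁹) = 4.979×10⁻¹⁹ J.
Energy delivered: (18.8 mW)(214.8 s) = 4.038 J.
Photons incident: 4.038 / 4.979×10⁻¹⁹ = 8.110×10¹⁸, i.e. 8.110×10¹⁸/6.022×10²³ = 1.347×10⁻⁵ mol.
Photons absorbed: 0.871 × 1.347×10⁻⁵ = 1.173×10⁻⁵ mol.
Product: Φ × n_abs = 0.89 × 1.173×10⁻⁵ = 1.044×10⁻⁵ mol.
As a count: 1.044×10⁻⁵ × 6.022×10²³ = 6.3×10¹⁸.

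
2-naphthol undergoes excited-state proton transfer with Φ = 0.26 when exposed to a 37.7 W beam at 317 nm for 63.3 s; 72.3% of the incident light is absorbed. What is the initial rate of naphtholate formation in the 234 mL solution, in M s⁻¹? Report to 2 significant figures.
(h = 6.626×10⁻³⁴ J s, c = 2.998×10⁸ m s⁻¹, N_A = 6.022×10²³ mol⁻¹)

8.0×10⁻⁵ M s⁻¹

Photon energy at 317 nm: hc/λ = (6.626×10⁻³⁴)(2.998×10⁸)/(317×10⁻⁹) = 6.266×10⁻¹⁹ J.
Energy delivered: (37.7 W)(63.3 s) = 2386 J.
Photons incident: 2386 / 6.266×10⁻¹⁹ = 3.808×10²¹, i.e. 3.808×10²¹/6.022×10²³ = 0.006323 mol.
Photons absorbed: 0.723 × 0.006323 = 0.004572 mol.
Product formed: 0.26 × 0.004572 = 0.001189 mol.
Rate: 0.001189 mol / (63.3 s × 0.234 L) = 8.0×10⁻⁵ M s⁻¹.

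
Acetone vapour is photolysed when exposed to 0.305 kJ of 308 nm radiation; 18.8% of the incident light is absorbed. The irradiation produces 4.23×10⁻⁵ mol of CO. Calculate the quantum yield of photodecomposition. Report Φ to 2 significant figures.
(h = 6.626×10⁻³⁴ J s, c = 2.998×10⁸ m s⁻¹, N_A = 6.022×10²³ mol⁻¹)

Photon energy at 308 nm: hc/λ = (6.626×10⁻³⁴)(2.998×10⁸)/(308×10⁻⁹) = 6.450×10⁻¹⁹ J.
Incident energy: 0.305 kJ = 305 J.
Photons incident: 305 / 6.450×10⁻¹⁹ = 4.729×10²⁰, i.e. 4.729×10²⁰/6.022×10²³ = 7.853×10⁻⁴ mol.
Photons absorbed: 0.188 × 7.853×10⁻⁴ = 1.476×10⁻⁴ mol.
Φ = 4.23×10⁻⁵ mol / 1.476×10⁻⁴ mol photons = 0.29.

Φ = 0.29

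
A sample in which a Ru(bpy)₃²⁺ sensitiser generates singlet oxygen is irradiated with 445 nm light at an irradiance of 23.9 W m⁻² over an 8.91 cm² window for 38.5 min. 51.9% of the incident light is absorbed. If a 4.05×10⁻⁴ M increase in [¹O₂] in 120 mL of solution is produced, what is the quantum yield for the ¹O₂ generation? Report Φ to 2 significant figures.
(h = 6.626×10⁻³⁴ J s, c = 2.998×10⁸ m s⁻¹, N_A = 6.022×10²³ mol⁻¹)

Φ = 0.51

Product: (4.05×10⁻⁴ M)(0.12 L) = 4.860×10⁻⁵ mol.
Photon energy at 445 nm: hc/λ = (6.626×10⁻³⁴)(2.998×10⁸)/(445×10⁻⁹) = 4.464×10⁻¹⁹ J.
Energy delivered: (23.9 W m⁻²)(8.91×10⁻⁴ m²)(2310 s) = 49.19 J.
Photons incident: 49.19 / 4.464×10⁻¹⁹ = 1.102×10²⁰, i.e. 1.102×10²⁰/6.022×10²³ = 1.830×10⁻⁴ mol.
Photons absorbed: 0.519 × 1.830×10⁻⁴ = 9.498×10⁻⁵ mol.
Φ = 4.860×10⁻⁵ mol / 9.498×10⁻⁵ mol photons = 0.51.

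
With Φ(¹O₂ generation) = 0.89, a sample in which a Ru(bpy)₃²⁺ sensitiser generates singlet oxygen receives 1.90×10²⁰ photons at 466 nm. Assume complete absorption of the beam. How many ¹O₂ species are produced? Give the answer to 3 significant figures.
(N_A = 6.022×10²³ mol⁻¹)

1.69×10²⁰ species

Moles of photons: 1.90×10²⁰ / 6.022×10²³ = 3.155×10⁻⁴ mol.
Product: Φ × n_abs = 0.89 × 3.155×10⁻⁴ = 2.808×10⁻⁴ mol.
As a count: 2.808×10⁻⁴ × 6.022×10²³ = 1.69×10²⁰.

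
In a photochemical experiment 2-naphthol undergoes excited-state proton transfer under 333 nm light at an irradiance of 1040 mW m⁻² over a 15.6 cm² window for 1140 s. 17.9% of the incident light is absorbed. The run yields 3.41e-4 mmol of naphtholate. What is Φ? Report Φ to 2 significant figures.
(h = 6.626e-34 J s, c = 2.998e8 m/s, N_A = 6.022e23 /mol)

Φ = 0.37

Product: 3.41e-4 mmol = 3.41e-7 mol.
Photon energy at 333 nm: hc/λ = (6.626e-34)(2.998e8)/(333e-9) = 5.965e-19 J.
Energy delivered: (1040 mW m⁻²)(15.6e-4 m²)(1140 s) = 1.850 J.
Photons incident: 1.850 / 5.965e-19 = 3.101e18, i.e. 3.101e18/6.022e23 = 5.149e-6 mol.
Photons absorbed: 0.179 × 5.149e-6 = 9.217e-7 mol.
Φ = 3.41e-7 mol / 9.217e-7 mol photons = 0.37.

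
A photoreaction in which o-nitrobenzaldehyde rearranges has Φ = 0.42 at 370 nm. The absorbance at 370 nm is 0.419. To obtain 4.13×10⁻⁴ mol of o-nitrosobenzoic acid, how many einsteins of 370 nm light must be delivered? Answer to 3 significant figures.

Photons that must be absorbed: 4.13×10⁻⁴ / 0.42 = 9.833×10⁻⁴ mol.
Fraction absorbed: 1 − 10^(−0.419) = 0.6189.
Incident photons needed: 9.833×10⁻⁴ / 0.6189 = 0.001589 mol.

0.00159 einstein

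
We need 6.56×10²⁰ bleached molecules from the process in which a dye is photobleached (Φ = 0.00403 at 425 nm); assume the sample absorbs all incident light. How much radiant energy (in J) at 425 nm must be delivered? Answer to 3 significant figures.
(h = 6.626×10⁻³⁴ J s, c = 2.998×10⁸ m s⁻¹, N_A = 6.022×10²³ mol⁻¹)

Product: 6.56×10²⁰ / 6.022×10²³ = 0.001089 mol.
Photons that must be absorbed: 0.001089 / 0.00403 = 0.2702 mol.
Photon energy: hc/λ = 4.674×10⁻¹⁹ J; per mole, 2.815×10⁵ J mol⁻¹.
Energy required: 0.2702 × 2.815×10⁵ = 7.61×10⁴ J.

7.61×10⁴ J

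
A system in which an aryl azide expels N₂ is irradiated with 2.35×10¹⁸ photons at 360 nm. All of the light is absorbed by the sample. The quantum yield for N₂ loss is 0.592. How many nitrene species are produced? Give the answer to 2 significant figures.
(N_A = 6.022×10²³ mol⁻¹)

Moles of photons: 2.35×10¹⁸ / 6.022×10²³ = 3.902×10⁻⁶ mol.
Product: Φ × n_abs = 0.592 × 3.902×10⁻⁶ = 2.310×10⁻⁶ mol.
As a count: 2.310×10⁻⁶ × 6.022×10²³ = 1.4×10¹⁸.

1.4×10¹⁸ species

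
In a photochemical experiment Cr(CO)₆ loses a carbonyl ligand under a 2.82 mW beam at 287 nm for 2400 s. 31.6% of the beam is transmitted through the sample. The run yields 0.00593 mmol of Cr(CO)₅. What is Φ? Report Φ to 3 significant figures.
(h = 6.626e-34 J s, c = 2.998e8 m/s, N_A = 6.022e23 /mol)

Φ = 0.534

Product: 0.00593 mmol = 5.93e-6 mol.
Photon energy at 287 nm: hc/λ = (6.626e-34)(2.998e8)/(287e-9) = 6.922e-19 J.
Energy delivered: (2.82 mW)(2400 s) = 6.768 J.
Photons incident: 6.768 / 6.922e-19 = 9.778e18, i.e. 9.778e18/6.022e23 = 1.624e-5 mol.
Fraction absorbed: 1 − 31.6/100 = 0.6840.
Photons absorbed: 0.6840 × 1.624e-5 = 1.111e-5 mol.
Φ = 5.93e-6 mol / 1.111e-5 mol photons = 0.534.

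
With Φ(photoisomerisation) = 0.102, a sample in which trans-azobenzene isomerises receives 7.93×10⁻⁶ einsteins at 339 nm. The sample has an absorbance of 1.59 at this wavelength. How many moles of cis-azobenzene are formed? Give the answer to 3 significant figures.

Fraction absorbed: 1 − 10^(−1.59) = 0.9743.
Photons absorbed: 0.9743 × 7.93×10⁻⁶ = 7.726×10⁻⁶ mol.
Product: Φ × n_abs = 0.102 × 7.726×10⁻⁶ = 7.881×10⁻⁷ mol.

7.88×10⁻⁷ mol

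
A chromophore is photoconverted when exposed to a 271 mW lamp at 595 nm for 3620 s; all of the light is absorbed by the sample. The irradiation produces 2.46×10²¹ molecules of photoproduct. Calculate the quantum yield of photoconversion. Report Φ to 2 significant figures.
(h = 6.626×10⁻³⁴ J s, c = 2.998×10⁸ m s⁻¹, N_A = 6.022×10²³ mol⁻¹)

Φ = 0.84

Product: 2.46×10²¹ / 6.022×10²³ = 0.004085 mol.
Photon energy at 595 nm: hc/λ = (6.626×10⁻³⁴)(2.998×10⁸)/(595×10⁻⁹) = 3.339×10⁻¹⁹ J.
Energy delivered: (271 mW)(3620 s) = 981.0 J.
Photons incident: 981.0 / 3.339×10⁻¹⁹ = 2.938×10²¹, i.e. 2.938×10²¹/6.022×10²³ = 0.004879 mol.
Φ = 0.004085 mol / 0.004879 mol photons = 0.84.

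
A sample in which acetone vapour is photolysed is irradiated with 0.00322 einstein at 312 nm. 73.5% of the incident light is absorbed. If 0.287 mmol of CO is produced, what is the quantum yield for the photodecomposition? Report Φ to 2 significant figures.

Product: 0.287 mmol = 2.87e-4 mol.
Photons absorbed: 0.735 × 0.00322 = 0.002367 mol.
Φ = 2.87e-4 mol / 0.002367 mol photons = 0.12.

Φ = 0.12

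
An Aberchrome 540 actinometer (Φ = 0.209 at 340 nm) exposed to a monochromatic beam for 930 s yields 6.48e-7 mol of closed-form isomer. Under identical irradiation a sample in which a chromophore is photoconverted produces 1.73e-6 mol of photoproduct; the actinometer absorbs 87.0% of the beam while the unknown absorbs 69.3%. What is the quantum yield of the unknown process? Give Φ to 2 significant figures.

Photons absorbed by the actinometer: 6.48e-7 / 0.209 = 3.100e-6 mol.
Incident flux: 3.100e-6 / 0.870 = 3.563e-6 einstein.
Absorbed by unknown: 0.693 × 3.563e-6 = 2.469e-6 mol.
Φ(unknown) = 1.73e-6 / 2.469e-6 = 0.70.

Φ = 0.70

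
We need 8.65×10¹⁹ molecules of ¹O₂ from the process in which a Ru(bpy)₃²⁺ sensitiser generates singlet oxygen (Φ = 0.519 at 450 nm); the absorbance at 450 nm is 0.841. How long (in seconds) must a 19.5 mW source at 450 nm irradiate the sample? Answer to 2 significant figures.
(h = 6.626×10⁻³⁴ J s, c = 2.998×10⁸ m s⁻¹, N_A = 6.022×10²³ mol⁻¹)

Product: 8.65×10¹⁹ / 6.022×10²³ = 1.436×10⁻⁴ mol.
Photons that must be absorbed: 1.436×10⁻⁴ / 0.519 = 2.767×10⁻⁴ mol.
Fraction absorbed: 1 − 10^(−0.841) = 0.8558.
Incident photons needed: 2.767×10⁻⁴ / 0.8558 = 3.233×10⁻⁴ mol.
Photon energy: hc/λ = 4.414×10⁻¹⁹ J; per mole, 2.658×10⁵ J mol⁻¹.
Energy required: 3.233×10⁻⁴ × 2.658×10⁵ = 85.93 J.
Time: 85.93 J / 0.0195 W = 4400 s.

t ≈ 4400 s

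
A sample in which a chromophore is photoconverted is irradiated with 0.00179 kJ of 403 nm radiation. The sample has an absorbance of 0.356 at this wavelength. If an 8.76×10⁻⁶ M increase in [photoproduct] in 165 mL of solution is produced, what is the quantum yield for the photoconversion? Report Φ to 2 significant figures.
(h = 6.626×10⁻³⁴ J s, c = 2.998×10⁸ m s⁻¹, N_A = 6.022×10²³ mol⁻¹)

Φ = 0.43

Product: (8.76×10⁻⁶ M)(0.165 L) = 1.445×10⁻⁶ mol.
Photon energy at 403 nm: hc/λ = (6.626×10⁻³⁴)(2.998×10⁸)/(403×10⁻⁹) = 4.929×10⁻¹⁹ J.
Incident energy: 0.00179 kJ = 1.79 J.
Photons incident: 1.79 / 4.929×10⁻¹⁹ = 3.632×10¹⁸, i.e. 3.632×10¹⁸/6.022×10²³ = 6.031×10⁻⁶ mol.
Fraction absorbed: 1 − 10^(−0.356) = 0.5594.
Photons absorbed: 0.5594 × 6.031×10⁻⁶ = 3.374×10⁻⁶ mol.
Φ = 1.445×10⁻⁶ mol / 3.374×10⁻⁶ mol photons = 0.43.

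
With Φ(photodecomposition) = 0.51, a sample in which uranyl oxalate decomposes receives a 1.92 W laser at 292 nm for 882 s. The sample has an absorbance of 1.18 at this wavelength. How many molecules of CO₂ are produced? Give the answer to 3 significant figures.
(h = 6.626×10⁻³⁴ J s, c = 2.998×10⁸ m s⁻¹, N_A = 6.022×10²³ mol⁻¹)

1.19×10²¹ molecules

Photon energy at 292 nm: hc/λ = (6.626×10⁻³⁴)(2.998×10⁸)/(292×10⁻⁹) = 6.803×10⁻¹⁹ J.
Energy delivered: (1.92 W)(882 s) = 1693 J.
Photons incident: 1693 / 6.803×10⁻¹⁹ = 2.489×10²¹, i.e. 2.489×10²¹/6.022×10²³ = 0.004133 mol.
Fraction absorbed: 1 − 10^(−1.18) = 0.9339.
Photons absorbed: 0.9339 × 0.004133 = 0.003860 mol.
Product: Φ × n_abs = 0.51 × 0.003860 = 0.001969 mol.
As a count: 0.001969 × 6.022×10²³ = 1.19×10²¹.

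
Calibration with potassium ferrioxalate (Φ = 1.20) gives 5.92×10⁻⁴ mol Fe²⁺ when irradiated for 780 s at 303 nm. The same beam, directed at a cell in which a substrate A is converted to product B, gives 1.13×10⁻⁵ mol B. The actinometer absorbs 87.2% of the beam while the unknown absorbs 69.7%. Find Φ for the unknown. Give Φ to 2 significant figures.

Φ = 0.029

Photons absorbed by the actinometer: 5.92×10⁻⁴ / 1.20 = 4.933×10⁻⁴ mol.
Incident flux: 4.933×10⁻⁴ / 0.872 = 5.657×10⁻⁴ einstein.
Absorbed by unknown: 0.697 × 5.657×10⁻⁴ = 3.943×10⁻⁴ mol.
Φ(unknown) = 1.13×10⁻⁵ / 3.943×10⁻⁴ = 0.029.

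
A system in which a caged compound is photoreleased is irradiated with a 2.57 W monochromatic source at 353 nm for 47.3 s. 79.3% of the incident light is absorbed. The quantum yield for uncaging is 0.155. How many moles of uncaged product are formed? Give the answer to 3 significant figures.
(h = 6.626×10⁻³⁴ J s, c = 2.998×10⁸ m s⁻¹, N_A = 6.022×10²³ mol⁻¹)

4.41×10⁻⁵ mol

Photon energy at 353 nm: hc/λ = (6.626×10⁻³⁴)(2.998×10⁸)/(353×10⁻⁹) = 5.627×10⁻¹⁹ J.
Energy delivered: (2.57 W)(47.3 s) = 121.6 J.
Photons incident: 121.6 / 5.627×10⁻¹⁹ = 2.161×10²⁰, i.e. 2.161×10²⁰/6.022×10²³ = 3.589×10⁻⁴ mol.
Photons absorbed: 0.793 × 3.589×10⁻⁴ = 2.846×10⁻⁴ mol.
Product: Φ × n_abs = 0.155 × 2.846×10⁻⁴ = 4.411×10⁻⁵ mol.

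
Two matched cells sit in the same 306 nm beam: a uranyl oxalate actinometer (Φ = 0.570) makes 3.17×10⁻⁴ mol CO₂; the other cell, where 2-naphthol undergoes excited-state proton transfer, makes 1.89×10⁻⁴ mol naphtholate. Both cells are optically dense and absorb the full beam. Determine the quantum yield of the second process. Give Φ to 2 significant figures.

Φ = 0.34

Photons absorbed by the actinometer: 3.17×10⁻⁴ / 0.570 = 5.561×10⁻⁴ mol.
Φ(unknown) = 1.89×10⁻⁴ / 5.561×10⁻⁴ = 0.34.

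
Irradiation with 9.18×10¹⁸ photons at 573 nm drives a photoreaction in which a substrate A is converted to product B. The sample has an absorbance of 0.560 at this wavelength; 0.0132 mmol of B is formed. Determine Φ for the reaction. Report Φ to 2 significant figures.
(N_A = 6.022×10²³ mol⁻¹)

Φ = 1.2

Product: 0.0132 mmol = 1.32×10⁻⁵ mol.
Moles of photons: 9.18×10¹⁸ / 6.022×10²³ = 1.524×10⁻⁵ mol.
Fraction absorbed: 1 − 10^(−0.560) = 0.7246.
Photons absorbed: 0.7246 × 1.524×10⁻⁵ = 1.104×10⁻⁵ mol.
Φ = 1.32×10⁻⁵ mol / 1.104×10⁻⁵ mol photons = 1.2.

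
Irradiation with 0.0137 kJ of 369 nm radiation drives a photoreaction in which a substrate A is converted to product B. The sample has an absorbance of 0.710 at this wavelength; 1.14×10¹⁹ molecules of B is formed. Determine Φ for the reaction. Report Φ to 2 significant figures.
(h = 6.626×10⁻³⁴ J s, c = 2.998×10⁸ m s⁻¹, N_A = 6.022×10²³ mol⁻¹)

Φ = 0.56

Product: 1.14×10¹⁹ / 6.022×10²³ = 1.893×10⁻⁵ mol.
Photon energy at 369 nm: hc/λ = (6.626×10⁻³⁴)(2.998×10⁸)/(369×10⁻⁹) = 5.383×10⁻¹⁹ J.
Incident energy: 0.0137 kJ = 13.7 J.
Photons incident: 13.7 / 5.383×10⁻¹⁹ = 2.545×10¹⁹, i.e. 2.545×10¹⁹/6.022×10²³ = 4.226×10⁻⁵ mol.
Fraction absorbed: 1 − 10^(−0.710) = 0.8050.
Photons absorbed: 0.8050 × 4.226×10⁻⁵ = 3.402×10⁻⁵ mol.
Φ = 1.893×10⁻⁵ mol / 3.402×10⁻⁵ mol photons = 0.56.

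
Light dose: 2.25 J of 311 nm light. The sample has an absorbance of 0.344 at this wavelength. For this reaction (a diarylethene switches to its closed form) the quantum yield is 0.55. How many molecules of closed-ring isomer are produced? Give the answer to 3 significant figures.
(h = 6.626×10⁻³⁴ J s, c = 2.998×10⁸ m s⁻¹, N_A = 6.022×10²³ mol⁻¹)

1.06×10¹⁸ molecules

Photon energy at 311 nm: hc/λ = (6.626×10⁻³⁴)(2.998×10⁸)/(311×10⁻⁹) = 6.387×10⁻¹⁹ J.
Photons incident: 2.25 / 6.387×10⁻¹⁹ = 3.523×10¹⁸, i.e. 3.523×10¹⁸/6.022×10²³ = 5.850×10⁻⁶ mol.
Fraction absorbed: 1 − 10^(−0.344) = 0.5471.
Photons absorbed: 0.5471 × 5.850×10⁻⁶ = 3.201×10⁻⁶ mol.
Product: Φ × n_abs = 0.55 × 3.201×10⁻⁶ = 1.761×10⁻⁶ mol.
As a count: 1.761×10⁻⁶ × 6.022×10²³ = 1.06×10¹⁸.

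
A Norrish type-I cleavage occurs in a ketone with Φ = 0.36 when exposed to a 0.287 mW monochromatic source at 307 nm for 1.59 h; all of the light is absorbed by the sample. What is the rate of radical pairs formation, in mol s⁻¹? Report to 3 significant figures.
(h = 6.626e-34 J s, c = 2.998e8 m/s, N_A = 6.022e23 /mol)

Photon energy at 307 nm: hc/λ = (6.626e-34)(2.998e8)/(307e-9) = 6.471e-19 J.
Energy delivered: (0.287 mW)(5724 s) = 1.643 J.
Photons incident: 1.643 / 6.471e-19 = 2.539e18, i.e. 2.539e18/6.022e23 = 4.216e-6 mol.
Product formed: 0.36 × 4.216e-6 = 1.518e-6 mol.
Rate: 1.518e-6 / 5724 s = 2.65e-10 mol s⁻¹.

2.65e-10 mol s⁻¹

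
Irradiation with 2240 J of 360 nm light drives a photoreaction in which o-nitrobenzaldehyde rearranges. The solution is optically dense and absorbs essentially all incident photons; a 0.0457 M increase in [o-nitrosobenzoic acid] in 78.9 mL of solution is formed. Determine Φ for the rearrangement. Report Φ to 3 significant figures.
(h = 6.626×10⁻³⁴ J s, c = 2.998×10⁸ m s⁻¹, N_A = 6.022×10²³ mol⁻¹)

Φ = 0.535

Product: (0.0457 M)(0.0789 L) = 0.003606 mol.
Photon energy at 360 nm: hc/λ = (6.626×10⁻³⁴)(2.998×10⁸)/(360×10⁻⁹) = 5.518×10⁻¹⁹ J.
Photons incident: 2240 / 5.518×10⁻¹⁹ = 4.059×10²¹, i.e. 4.059×10²¹/6.022×10²³ = 0.006740 mol.
Φ = 0.003606 mol / 0.006740 mol photons = 0.535.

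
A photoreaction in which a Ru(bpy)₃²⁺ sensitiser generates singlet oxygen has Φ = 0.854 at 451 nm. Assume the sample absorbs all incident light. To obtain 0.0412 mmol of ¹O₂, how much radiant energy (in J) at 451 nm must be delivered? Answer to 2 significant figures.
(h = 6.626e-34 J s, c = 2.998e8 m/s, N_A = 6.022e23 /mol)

Product: 0.0412 mmol = 4.12e-5 mol.
Photons that must be absorbed: 4.12e-5 / 0.854 = 4.824e-5 mol.
Photon energy: hc/λ = 4.405e-19 J; per mole, 2.653e5 J mol⁻¹.
Energy required: 4.824e-5 × 2.653e5 = 13 J.

13 J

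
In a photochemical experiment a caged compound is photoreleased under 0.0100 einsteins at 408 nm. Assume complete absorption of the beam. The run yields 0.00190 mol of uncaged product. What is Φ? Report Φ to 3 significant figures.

Φ = 0.190

Φ = 0.00190 mol / 0.0100 mol photons = 0.190.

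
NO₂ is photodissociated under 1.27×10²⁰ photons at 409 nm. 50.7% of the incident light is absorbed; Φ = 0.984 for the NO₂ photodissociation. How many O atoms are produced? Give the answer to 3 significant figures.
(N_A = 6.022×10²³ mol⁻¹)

6.34×10¹⁹ atoms

Moles of photons: 1.27×10²⁰ / 6.022×10²³ = 2.109×10⁻⁴ mol.
Photons absorbed: 0.507 × 2.109×10⁻⁴ = 1.069×10⁻⁴ mol.
Product: Φ × n_abs = 0.984 × 1.069×10⁻⁴ = 1.052×10⁻⁴ mol.
As a count: 1.052×10⁻⁴ × 6.022×10²³ = 6.34×10¹⁹.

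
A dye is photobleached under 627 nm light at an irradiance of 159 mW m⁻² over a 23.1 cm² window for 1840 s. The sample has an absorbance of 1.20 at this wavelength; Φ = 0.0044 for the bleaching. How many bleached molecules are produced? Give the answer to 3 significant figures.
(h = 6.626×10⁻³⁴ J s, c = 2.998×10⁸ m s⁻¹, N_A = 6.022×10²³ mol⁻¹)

8.79×10¹⁵ bleached molecules

Photon energy at 627 nm: hc/λ = (6.626×10⁻³⁴)(2.998×10⁸)/(627×10⁻⁹) = 3.168×10⁻¹⁹ J.
Energy delivered: (159 mW m⁻²)(23.1×10⁻⁴ m²)(1840 s) = 0.6758 J.
Photons incident: 0.6758 / 3.168×10⁻¹⁹ = 2.133×10¹⁸, i.e. 2.133×10¹⁸/6.022×10²³ = 3.542×10⁻⁶ mol.
Fraction absorbed: 1 − 10^(−1.20) = 0.9369.
Photons absorbed: 0.9369 × 3.542×10⁻⁶ = 3.318×10⁻⁶ mol.
Product: Φ × n_abs = 0.0044 × 3.318×10⁻⁶ = 1.460×10⁻⁸ mol.
As a count: 1.460×10⁻⁸ × 6.022×10²³ = 8.79×10¹⁵.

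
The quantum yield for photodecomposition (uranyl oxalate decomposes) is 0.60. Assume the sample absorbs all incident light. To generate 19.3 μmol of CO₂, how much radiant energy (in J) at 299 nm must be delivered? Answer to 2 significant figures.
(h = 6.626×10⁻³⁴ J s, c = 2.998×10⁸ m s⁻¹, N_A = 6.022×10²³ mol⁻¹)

13 J

Product: 19.3 μmol = 1.93×10⁻⁵ mol.
Photons that must be absorbed: 1.93×10⁻⁵ / 0.60 = 3.217×10⁻⁵ mol.
Photon energy: hc/λ = 6.644×10⁻¹⁹ J; per mole, 4.001×10⁵ J mol⁻¹.
Energy required: 3.217×10⁻⁵ × 4.001×10⁵ = 13 J.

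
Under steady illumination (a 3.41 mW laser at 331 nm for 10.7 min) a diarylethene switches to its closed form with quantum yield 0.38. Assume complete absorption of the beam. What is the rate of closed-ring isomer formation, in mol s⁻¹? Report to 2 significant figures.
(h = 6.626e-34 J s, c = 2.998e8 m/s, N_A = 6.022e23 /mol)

Photon energy at 331 nm: hc/λ = (6.626e-34)(2.998e8)/(331e-9) = 6.001e-19 J.
Energy delivered: (3.41 mW)(642 s) = 2.189 J.
Photons incident: 2.189 / 6.001e-19 = 3.648e18, i.e. 3.648e18/6.022e23 = 6.058e-6 mol.
Product formed: 0.38 × 6.058e-6 = 2.302e-6 mol.
Rate: 2.302e-6 / 642 s = 3.6e-9 mol s⁻¹.

3.6e-9 mol s⁻¹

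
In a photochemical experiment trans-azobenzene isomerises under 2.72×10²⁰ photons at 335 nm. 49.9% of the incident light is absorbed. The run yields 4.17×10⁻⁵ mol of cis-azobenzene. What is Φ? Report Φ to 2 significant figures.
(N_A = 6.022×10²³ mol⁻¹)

Moles of photons: 2.72×10²⁰ / 6.022×10²³ = 4.517×10⁻⁴ mol.
Photons absorbed: 0.499 × 4.517×10⁻⁴ = 2.254×10⁻⁴ mol.
Φ = 4.17×10⁻⁵ mol / 2.254×10⁻⁴ mol photons = 0.19.

Φ = 0.19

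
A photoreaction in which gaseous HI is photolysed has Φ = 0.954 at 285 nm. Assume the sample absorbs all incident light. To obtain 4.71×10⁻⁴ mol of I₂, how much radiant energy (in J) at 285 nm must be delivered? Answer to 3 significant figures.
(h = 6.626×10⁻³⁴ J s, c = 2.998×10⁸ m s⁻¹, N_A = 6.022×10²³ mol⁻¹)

207 J

Photons that must be absorbed: 4.71×10⁻⁴ / 0.954 = 4.937×10⁻⁴ mol.
Photon energy: hc/λ = 6.970×10⁻¹⁹ J; per mole, 4.197×10⁵ J mol⁻¹.
Energy required: 4.937×10⁻⁴ × 4.197×10⁵ = 207 J.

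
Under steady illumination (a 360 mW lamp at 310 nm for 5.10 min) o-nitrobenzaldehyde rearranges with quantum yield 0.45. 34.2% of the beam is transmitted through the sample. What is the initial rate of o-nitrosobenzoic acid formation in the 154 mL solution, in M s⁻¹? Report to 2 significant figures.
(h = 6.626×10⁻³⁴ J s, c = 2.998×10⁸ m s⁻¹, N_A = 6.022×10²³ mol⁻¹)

Photon energy at 310 nm: hc/λ = (6.626×10⁻³⁴)(2.998×10⁸)/(310×10⁻⁹) = 6.408×10⁻¹⁹ J.
Energy delivered: (360 mW)(306 s) = 110.2 J.
Photons incident: 110.2 / 6.408×10⁻¹⁹ = 1.720×10²⁰, i.e. 1.720×10²⁰/6.022×10²³ = 2.856×10⁻⁴ mol.
Fraction absorbed: 1 − 34.2/100 = 0.6580.
Photons absorbed: 0.6580 × 2.856×10⁻⁴ = 1.879×10⁻⁴ mol.
Product formed: 0.45 × 1.879×10⁻⁴ = 8.455×10⁻⁵ mol.
Rate: 8.455×10⁻⁵ mol / (306 s × 0.154 L) = 1.8×10⁻⁶ M s⁻¹.

1.8×10⁻⁶ M s⁻¹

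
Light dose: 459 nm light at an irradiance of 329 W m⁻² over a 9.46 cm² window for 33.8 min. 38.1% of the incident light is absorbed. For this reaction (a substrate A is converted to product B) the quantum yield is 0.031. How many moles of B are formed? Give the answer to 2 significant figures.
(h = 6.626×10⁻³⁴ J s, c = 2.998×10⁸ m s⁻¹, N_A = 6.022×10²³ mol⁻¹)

Photon energy at 459 nm: hc/λ = (6.626×10⁻³⁴)(2.998×10⁸)/(459×10⁻⁹) = 4.328×10⁻¹⁹ J.
Energy delivered: (329 W m⁻²)(9.46×10⁻⁴ m²)(2028 s) = 631.2 J.
Photons incident: 631.2 / 4.328×10⁻¹⁹ = 1.458×10²¹, i.e. 1.458×10²¹/6.022×10²³ = 0.002421 mol.
Photons absorbed: 0.381 × 0.002421 = 9.224×10⁻⁴ mol.
Product: Φ × n_abs = 0.031 × 9.224×10⁻⁴ = 2.859×10⁻⁵ mol.

2.9×10⁻⁵ mol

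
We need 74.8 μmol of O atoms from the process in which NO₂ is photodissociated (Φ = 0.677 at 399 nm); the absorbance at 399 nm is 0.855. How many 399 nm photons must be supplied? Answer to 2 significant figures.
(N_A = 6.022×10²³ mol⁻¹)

7.7×10¹⁹ photons

Product: 74.8 μmol = 7.48×10⁻⁵ mol.
Photons that must be absorbed: 7.48×10⁻⁵ / 0.677 = 1.105×10⁻⁴ mol.
Fraction absorbed: 1 − 10^(−0.855) = 0.8604.
Incident photons needed: 1.105×10⁻⁴ / 0.8604 = 1.284×10⁻⁴ mol.
Photon count: 1.284×10⁻⁴ × 6.022×10²³ = 7.7×10¹⁹.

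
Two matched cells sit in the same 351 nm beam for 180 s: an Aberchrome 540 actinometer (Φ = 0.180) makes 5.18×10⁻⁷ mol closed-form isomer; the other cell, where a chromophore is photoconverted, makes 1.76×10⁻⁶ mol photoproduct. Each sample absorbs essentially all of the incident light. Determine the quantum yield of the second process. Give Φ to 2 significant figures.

Φ = 0.61

Photons absorbed by the actinometer: 5.18×10⁻⁷ / 0.180 = 2.878×10⁻⁶ mol.
Φ(unknown) = 1.76×10⁻⁶ / 2.878×10⁻⁶ = 0.61.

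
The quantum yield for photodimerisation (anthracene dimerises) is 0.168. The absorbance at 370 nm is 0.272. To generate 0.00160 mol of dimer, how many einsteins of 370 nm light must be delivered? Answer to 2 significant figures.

Photons that must be absorbed: 0.00160 / 0.168 = 0.009524 mol.
Fraction absorbed: 1 − 10^(−0.272) = 0.4654.
Incident photons needed: 0.009524 / 0.4654 = 0.02046 mol.

0.020 einstein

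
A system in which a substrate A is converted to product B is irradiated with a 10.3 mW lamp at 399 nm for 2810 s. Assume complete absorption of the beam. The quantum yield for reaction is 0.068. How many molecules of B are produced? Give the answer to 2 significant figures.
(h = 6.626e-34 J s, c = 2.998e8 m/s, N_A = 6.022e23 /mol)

4.0e18 molecules

Photon energy at 399 nm: hc/λ = (6.626e-34)(2.998e8)/(399e-9) = 4.979e-19 J.
Energy delivered: (10.3 mW)(2810 s) = 28.94 J.
Photons incident: 28.94 / 4.979e-19 = 5.812e19, i.e. 5.812e19/6.022e23 = 9.651e-5 mol.
Product: Φ × n_abs = 0.068 × 9.651e-5 = 6.563e-6 mol.
As a count: 6.563e-6 × 6.022e23 = 4.0e18.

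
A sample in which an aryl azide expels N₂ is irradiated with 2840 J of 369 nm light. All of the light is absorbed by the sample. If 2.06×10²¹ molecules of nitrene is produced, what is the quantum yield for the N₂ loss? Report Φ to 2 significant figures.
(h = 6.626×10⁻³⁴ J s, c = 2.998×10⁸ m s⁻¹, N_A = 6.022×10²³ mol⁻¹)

Φ = 0.39

Product: 2.06×10²¹ / 6.022×10²³ = 0.003421 mol.
Photon energy at 369 nm: hc/λ = (6.626×10⁻³⁴)(2.998×10⁸)/(369×10⁻⁹) = 5.383×10⁻¹⁹ J.
Photons incident: 2840 / 5.383×10⁻¹⁹ = 5.276×10²¹, i.e. 5.276×10²¹/6.022×10²³ = 0.008761 mol.
Φ = 0.003421 mol / 0.008761 mol photons = 0.39.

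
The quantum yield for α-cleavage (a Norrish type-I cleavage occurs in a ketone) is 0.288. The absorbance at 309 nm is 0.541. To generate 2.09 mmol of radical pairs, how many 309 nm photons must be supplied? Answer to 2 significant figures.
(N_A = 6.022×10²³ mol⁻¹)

6.1×10²¹ photons

Product: 2.09 mmol = 0.00209 mol.
Photons that must be absorbed: 0.00209 / 0.288 = 0.007257 mol.
Fraction absorbed: 1 − 10^(−0.541) = 0.7123.
Incident photons needed: 0.007257 / 0.7123 = 0.01019 mol.
Photon count: 0.01019 × 6.022×10²³ = 6.1×10²¹.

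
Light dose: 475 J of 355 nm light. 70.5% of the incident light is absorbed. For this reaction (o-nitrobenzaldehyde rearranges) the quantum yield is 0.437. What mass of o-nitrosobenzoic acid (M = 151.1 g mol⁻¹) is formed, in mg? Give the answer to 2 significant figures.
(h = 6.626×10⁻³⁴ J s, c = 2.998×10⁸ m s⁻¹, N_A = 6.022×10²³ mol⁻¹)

Photon energy at 355 nm: hc/λ = (6.626×10⁻³⁴)(2.998×10⁸)/(355×10⁻⁹) = 5.596×10⁻¹⁹ J.
Photons incident: 475 / 5.596×10⁻¹⁹ = 8.488×10²⁰, i.e. 8.488×10²⁰/6.022×10²³ = 0.001409 mol.
Photons absorbed: 0.705 × 0.001409 = 9.933×10⁻⁴ mol.
Product: Φ × n_abs = 0.437 × 9.933×10⁻⁴ = 4.341×10⁻⁴ mol.
Mass: 4.341×10⁻⁴ × 151.1 = 0.06559 g = 66 mg.

66 mg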